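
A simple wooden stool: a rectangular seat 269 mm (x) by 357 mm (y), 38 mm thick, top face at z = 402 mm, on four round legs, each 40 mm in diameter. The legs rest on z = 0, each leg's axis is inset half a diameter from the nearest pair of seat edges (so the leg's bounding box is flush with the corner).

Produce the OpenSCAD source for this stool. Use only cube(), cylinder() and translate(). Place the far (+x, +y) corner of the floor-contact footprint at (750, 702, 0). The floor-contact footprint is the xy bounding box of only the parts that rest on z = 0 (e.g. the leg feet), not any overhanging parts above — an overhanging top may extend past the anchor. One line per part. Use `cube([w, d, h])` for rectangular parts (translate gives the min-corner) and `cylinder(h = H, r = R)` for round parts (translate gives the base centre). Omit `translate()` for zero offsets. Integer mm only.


translate([481, 345, 364]) cube([269, 357, 38]);
translate([501, 365, 0]) cylinder(h = 364, r = 20);
translate([730, 365, 0]) cylinder(h = 364, r = 20);
translate([501, 682, 0]) cylinder(h = 364, r = 20);
translate([730, 682, 0]) cylinder(h = 364, r = 20);


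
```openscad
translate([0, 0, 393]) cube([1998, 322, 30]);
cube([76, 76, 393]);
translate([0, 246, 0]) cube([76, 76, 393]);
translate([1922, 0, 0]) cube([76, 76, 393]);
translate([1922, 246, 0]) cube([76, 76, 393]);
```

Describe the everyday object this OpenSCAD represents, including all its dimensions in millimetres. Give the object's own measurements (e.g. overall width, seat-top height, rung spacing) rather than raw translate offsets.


A bench: a 1998×322 mm seat slab, 30 mm thick, top at z = 423 mm, on four 76×76 mm square legs flush with the seat corners and standing on z = 0.


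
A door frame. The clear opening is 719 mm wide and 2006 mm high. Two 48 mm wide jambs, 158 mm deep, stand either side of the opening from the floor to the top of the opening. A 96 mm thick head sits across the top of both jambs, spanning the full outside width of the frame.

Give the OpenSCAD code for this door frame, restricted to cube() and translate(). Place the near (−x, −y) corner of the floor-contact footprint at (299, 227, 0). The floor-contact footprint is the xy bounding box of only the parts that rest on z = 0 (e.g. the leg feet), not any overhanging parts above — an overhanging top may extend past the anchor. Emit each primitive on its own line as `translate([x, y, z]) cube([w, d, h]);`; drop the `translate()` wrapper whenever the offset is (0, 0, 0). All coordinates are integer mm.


translate([299, 227, 0]) cube([48, 158, 2006]);
translate([1066, 227, 0]) cube([48, 158, 2006]);
translate([299, 227, 2006]) cube([815, 158, 96]);


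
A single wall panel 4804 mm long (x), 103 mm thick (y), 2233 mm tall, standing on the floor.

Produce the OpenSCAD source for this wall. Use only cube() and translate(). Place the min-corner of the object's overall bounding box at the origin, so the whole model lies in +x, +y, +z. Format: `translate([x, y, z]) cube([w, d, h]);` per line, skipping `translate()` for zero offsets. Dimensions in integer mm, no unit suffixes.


cube([4804, 103, 2233]);


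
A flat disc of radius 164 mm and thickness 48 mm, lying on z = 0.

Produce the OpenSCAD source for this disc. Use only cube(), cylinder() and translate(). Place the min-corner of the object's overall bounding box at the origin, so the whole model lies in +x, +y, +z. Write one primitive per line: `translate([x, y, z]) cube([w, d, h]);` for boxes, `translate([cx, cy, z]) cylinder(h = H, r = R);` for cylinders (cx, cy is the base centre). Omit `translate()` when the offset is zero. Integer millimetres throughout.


translate([164, 164, 0]) cylinder(h = 48, r = 164);


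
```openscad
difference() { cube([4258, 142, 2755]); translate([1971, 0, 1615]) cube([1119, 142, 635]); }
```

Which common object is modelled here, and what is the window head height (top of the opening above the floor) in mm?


A wall with a window opening. The window head height is 2250 mm.

A wall with a rectangular opening subtracted — a window. Sill at z = 1615, opening 635 mm tall, so the head is at 1615 + 635 = 2250 mm.


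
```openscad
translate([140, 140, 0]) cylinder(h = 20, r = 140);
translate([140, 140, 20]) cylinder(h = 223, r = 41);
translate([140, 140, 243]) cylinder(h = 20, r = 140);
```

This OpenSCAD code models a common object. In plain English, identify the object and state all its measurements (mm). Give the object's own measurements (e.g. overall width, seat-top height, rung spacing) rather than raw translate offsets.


A spool: two coaxial disc flanges of radius 140 mm and thickness 20 mm, joined by a core cylinder of radius 41 mm and height 223 mm. The lower flange rests on z = 0 and the three cylinders share a vertical axis.


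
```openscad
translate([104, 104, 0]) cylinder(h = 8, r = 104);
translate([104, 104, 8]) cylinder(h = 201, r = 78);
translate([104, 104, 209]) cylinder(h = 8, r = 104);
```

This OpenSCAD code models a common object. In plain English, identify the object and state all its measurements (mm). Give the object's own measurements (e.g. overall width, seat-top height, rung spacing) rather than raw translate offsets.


A spool: two coaxial disc flanges of radius 104 mm and thickness 8 mm, joined by a core cylinder of radius 78 mm and height 201 mm. The lower flange rests on z = 0 and the three cylinders share a vertical axis.


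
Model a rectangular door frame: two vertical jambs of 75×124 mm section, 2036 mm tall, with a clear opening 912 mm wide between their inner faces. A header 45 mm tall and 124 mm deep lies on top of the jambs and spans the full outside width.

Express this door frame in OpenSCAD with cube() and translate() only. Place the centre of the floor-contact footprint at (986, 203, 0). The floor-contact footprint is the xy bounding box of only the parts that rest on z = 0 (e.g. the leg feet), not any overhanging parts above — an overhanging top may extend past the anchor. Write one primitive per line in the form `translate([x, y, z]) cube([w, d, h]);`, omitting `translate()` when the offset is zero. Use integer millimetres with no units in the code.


translate([455, 141, 0]) cube([75, 124, 2036]);
translate([1442, 141, 0]) cube([75, 124, 2036]);
translate([455, 141, 2036]) cube([1062, 124, 45]);


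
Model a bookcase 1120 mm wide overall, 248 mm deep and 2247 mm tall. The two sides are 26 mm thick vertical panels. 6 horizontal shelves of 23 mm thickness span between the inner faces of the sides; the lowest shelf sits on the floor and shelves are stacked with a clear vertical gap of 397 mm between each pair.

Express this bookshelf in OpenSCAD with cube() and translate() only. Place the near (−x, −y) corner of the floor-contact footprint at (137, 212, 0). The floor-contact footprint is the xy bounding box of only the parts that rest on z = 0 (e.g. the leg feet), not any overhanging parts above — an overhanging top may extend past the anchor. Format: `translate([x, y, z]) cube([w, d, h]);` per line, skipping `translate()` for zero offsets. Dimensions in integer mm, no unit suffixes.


translate([137, 212, 0]) cube([26, 248, 2247]);
translate([1231, 212, 0]) cube([26, 248, 2247]);
translate([163, 212, 0]) cube([1068, 248, 23]);
translate([163, 212, 420]) cube([1068, 248, 23]);
translate([163, 212, 840]) cube([1068, 248, 23]);
translate([163, 212, 1260]) cube([1068, 248, 23]);
translate([163, 212, 1680]) cube([1068, 248, 23]);
translate([163, 212, 2100]) cube([1068, 248, 23]);


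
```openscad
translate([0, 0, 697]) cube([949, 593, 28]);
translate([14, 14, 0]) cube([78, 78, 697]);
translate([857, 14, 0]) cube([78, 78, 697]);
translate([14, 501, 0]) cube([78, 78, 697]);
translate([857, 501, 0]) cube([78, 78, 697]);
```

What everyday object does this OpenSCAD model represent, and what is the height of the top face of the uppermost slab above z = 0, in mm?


A table. The table height is 725 mm.

A 949×593×28 slab sits at z = 697 on four 78 mm square posts — a table. The top surface is at 697 + 28 = 725 mm.


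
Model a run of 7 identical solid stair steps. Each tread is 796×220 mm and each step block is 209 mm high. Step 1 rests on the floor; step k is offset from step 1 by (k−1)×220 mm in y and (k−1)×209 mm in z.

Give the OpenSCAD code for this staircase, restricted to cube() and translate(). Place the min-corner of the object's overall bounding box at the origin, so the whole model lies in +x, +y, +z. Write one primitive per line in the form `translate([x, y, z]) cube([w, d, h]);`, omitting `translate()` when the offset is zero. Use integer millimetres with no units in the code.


cube([796, 220, 209]);
translate([0, 220, 209]) cube([796, 220, 209]);
translate([0, 440, 418]) cube([796, 220, 209]);
translate([0, 660, 627]) cube([796, 220, 209]);
translate([0, 880, 836]) cube([796, 220, 209]);
translate([0, 1100, 1045]) cube([796, 220, 209]);
translate([0, 1320, 1254]) cube([796, 220, 209]);


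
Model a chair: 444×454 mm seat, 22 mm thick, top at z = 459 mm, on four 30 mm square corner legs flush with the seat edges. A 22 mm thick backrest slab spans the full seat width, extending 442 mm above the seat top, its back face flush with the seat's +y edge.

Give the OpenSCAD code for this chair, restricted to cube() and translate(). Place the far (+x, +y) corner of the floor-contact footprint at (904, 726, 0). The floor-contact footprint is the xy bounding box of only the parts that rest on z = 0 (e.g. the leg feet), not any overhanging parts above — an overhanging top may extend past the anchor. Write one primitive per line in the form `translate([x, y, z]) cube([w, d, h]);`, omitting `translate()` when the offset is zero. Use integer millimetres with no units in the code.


// leg_h = 459 - 22 = 437
translate([460, 272, 437]) cube([444, 454, 22]);
translate([460, 272, 0]) cube([30, 30, 437]);
translate([874, 272, 0]) cube([30, 30, 437]);
translate([460, 696, 0]) cube([30, 30, 437]);
translate([874, 696, 0]) cube([30, 30, 437]);
translate([460, 704, 459]) cube([444, 22, 442]);


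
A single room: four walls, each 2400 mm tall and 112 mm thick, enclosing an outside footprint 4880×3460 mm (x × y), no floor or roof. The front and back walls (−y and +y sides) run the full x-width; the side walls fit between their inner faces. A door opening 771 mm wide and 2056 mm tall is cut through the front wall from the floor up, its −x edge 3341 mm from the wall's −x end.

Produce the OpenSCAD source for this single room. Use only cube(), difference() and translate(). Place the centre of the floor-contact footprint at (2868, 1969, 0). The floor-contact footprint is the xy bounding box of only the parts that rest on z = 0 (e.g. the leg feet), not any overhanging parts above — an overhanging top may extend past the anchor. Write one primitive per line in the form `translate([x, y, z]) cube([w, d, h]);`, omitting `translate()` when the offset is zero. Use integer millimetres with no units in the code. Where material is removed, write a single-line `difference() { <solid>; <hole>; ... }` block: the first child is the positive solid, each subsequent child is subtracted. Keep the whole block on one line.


difference() { translate([428, 239, 0]) cube([4880, 112, 2400]); translate([3769, 239, 0]) cube([771, 112, 2056]); }
translate([428, 3587, 0]) cube([4880, 112, 2400]);
translate([428, 351, 0]) cube([112, 3236, 2400]);
translate([5196, 351, 0]) cube([112, 3236, 2400]);


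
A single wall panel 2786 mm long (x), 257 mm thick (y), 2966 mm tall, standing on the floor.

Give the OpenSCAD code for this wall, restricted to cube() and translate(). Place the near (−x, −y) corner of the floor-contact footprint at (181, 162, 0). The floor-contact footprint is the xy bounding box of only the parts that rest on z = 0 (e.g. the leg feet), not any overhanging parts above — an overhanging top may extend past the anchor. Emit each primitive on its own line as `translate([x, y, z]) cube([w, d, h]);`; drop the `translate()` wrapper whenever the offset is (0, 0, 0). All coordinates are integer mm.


translate([181, 162, 0]) cube([2786, 257, 2966]);


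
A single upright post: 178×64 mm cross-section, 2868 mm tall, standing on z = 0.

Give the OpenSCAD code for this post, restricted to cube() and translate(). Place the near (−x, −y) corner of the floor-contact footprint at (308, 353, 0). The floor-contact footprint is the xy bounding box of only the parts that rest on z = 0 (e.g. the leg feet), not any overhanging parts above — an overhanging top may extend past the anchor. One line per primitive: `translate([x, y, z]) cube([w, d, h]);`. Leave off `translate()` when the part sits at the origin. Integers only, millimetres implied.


translate([308, 353, 0]) cube([178, 64, 2868]);


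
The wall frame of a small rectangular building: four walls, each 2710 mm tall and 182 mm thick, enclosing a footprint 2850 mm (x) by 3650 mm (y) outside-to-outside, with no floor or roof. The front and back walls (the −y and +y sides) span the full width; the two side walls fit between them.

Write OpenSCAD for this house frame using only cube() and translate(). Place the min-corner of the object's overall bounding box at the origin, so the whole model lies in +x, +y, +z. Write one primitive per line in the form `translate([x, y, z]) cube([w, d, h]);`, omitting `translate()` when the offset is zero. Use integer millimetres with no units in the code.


cube([2850, 182, 2710]);
translate([0, 3468, 0]) cube([2850, 182, 2710]);
translate([0, 182, 0]) cube([182, 3286, 2710]);
translate([2668, 182, 0]) cube([182, 3286, 2710]);


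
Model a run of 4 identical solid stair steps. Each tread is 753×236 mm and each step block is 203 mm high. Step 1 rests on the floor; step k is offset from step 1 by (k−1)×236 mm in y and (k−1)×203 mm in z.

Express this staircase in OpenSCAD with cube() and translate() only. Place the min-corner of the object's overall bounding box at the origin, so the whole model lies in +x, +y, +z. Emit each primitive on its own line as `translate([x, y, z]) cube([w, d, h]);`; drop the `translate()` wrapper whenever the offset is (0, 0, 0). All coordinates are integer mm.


cube([753, 236, 203]);
translate([0, 236, 203]) cube([753, 236, 203]);
translate([0, 472, 406]) cube([753, 236, 203]);
translate([0, 708, 609]) cube([753, 236, 203]);


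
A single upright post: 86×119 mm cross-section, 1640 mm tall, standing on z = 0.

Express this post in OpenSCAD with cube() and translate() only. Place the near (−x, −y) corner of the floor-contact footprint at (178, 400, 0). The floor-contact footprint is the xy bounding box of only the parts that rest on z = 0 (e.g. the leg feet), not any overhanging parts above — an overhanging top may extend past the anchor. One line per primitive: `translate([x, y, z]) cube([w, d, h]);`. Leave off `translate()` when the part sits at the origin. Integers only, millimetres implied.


translate([178, 400, 0]) cube([86, 119, 1640]);


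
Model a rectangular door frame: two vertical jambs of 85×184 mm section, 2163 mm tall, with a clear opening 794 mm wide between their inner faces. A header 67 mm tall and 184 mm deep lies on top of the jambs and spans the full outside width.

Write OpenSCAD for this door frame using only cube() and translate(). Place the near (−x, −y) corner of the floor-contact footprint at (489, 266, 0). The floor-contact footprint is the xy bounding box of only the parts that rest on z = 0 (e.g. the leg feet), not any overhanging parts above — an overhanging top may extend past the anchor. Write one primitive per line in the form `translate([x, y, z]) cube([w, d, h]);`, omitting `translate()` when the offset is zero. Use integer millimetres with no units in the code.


translate([489, 266, 0]) cube([85, 184, 2163]);
translate([1368, 266, 0]) cube([85, 184, 2163]);
translate([489, 266, 2163]) cube([964, 184, 67]);


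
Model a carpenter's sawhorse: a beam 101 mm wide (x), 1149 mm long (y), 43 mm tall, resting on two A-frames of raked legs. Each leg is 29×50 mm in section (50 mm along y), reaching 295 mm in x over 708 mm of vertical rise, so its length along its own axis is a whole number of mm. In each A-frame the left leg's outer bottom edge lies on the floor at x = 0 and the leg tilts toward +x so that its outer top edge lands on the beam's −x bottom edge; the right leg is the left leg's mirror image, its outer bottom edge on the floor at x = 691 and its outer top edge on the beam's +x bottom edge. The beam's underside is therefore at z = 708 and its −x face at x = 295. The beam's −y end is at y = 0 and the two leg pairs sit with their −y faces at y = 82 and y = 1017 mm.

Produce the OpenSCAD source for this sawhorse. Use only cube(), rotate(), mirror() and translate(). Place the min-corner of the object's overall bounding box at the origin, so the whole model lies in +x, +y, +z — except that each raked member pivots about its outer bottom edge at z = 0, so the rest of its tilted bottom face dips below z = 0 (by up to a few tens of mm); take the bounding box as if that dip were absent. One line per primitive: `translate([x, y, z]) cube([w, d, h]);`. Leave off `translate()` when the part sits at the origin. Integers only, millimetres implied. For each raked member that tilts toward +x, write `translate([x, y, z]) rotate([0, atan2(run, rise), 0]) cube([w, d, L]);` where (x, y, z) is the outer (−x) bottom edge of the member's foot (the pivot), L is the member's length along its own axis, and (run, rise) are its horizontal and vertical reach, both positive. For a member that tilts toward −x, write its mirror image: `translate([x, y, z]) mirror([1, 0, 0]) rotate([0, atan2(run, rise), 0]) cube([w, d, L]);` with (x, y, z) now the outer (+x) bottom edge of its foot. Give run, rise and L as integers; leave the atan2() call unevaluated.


translate([295, 0, 708]) cube([101, 1149, 43]);
translate([0, 82, 0]) rotate([0, atan2(295, 708), 0]) cube([29, 50, 767]);
translate([691, 82, 0]) mirror([1, 0, 0]) rotate([0, atan2(295, 708), 0]) cube([29, 50, 767]);
translate([0, 1017, 0]) rotate([0, atan2(295, 708), 0]) cube([29, 50, 767]);
translate([691, 1017, 0]) mirror([1, 0, 0]) rotate([0, atan2(295, 708), 0]) cube([29, 50, 767]);


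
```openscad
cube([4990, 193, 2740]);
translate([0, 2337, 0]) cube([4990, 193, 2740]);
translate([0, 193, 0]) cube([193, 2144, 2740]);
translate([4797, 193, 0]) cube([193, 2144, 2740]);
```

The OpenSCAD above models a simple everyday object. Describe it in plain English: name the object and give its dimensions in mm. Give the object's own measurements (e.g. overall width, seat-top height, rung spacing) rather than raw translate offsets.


The wall frame of a small rectangular building: four walls, each 2740 mm tall and 193 mm thick, enclosing a footprint 4990 mm (x) by 2530 mm (y) outside-to-outside, with no floor or roof. The front and back walls (the −y and +y sides) span the full width; the two side walls fit between them.


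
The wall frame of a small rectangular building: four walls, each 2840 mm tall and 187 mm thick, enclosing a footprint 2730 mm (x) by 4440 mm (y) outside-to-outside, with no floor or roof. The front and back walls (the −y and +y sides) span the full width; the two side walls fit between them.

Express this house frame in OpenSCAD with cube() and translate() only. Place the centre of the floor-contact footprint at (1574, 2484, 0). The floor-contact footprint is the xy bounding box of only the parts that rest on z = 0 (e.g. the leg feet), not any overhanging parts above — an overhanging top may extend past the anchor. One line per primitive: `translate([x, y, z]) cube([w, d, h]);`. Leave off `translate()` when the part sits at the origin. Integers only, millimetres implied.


translate([209, 264, 0]) cube([2730, 187, 2840]);
translate([209, 4517, 0]) cube([2730, 187, 2840]);
translate([209, 451, 0]) cube([187, 4066, 2840]);
translate([2752, 451, 0]) cube([187, 4066, 2840]);


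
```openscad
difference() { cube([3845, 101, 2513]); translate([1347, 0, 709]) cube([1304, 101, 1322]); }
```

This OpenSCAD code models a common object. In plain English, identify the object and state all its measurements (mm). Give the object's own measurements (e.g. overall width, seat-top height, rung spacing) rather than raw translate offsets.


A wall 3845 mm long (x), 101 mm thick (y), 2513 mm tall, with a rectangular window opening cut through it. The opening is 1304 mm wide and 1322 mm tall; its sill is at z = 709 mm and its near (−x) edge is 1347 mm from the wall's −x end. The opening passes through the full wall thickness.


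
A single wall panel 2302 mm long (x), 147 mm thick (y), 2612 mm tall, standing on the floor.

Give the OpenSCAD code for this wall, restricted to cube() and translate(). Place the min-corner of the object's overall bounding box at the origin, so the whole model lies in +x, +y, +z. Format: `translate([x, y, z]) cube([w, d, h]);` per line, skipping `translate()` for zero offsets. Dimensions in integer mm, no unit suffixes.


cube([2302, 147, 2612]);


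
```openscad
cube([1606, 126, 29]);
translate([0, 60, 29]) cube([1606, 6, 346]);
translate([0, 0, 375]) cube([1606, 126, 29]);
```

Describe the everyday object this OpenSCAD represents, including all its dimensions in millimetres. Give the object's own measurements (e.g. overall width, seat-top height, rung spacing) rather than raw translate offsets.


An I-beam lying along x, 1606 mm long. Overall section height 404 mm. Two flanges 126 mm wide (y) and 29 mm thick, one on the floor and one at the top; a web 6 mm thick runs between them, centred on the flange width.


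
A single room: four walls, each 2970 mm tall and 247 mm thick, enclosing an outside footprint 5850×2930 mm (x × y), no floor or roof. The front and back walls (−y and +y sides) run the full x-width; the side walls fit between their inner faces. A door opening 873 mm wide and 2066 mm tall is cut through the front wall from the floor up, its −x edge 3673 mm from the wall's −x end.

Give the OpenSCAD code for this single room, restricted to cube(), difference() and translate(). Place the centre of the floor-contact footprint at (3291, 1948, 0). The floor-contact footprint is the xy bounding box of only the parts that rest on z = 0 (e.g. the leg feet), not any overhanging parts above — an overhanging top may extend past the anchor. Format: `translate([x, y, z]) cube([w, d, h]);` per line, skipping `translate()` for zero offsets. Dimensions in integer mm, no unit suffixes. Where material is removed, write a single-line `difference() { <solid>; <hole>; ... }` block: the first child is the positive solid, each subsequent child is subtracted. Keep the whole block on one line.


difference() { translate([366, 483, 0]) cube([5850, 247, 2970]); translate([4039, 483, 0]) cube([873, 247, 2066]); }
translate([366, 3166, 0]) cube([5850, 247, 2970]);
translate([366, 730, 0]) cube([247, 2436, 2970]);
translate([5969, 730, 0]) cube([247, 2436, 2970]);


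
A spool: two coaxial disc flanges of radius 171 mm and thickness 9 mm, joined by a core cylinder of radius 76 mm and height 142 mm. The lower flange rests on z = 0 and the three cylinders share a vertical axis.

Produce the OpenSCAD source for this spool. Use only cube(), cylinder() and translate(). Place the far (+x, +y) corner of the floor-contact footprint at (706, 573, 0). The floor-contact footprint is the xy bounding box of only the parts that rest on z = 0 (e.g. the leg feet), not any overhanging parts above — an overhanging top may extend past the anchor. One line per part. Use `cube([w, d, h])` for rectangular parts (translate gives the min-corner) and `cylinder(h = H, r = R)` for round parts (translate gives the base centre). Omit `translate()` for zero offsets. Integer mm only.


translate([535, 402, 0]) cylinder(h = 9, r = 171);
translate([535, 402, 9]) cylinder(h = 142, r = 76);
translate([535, 402, 151]) cylinder(h = 9, r = 171);


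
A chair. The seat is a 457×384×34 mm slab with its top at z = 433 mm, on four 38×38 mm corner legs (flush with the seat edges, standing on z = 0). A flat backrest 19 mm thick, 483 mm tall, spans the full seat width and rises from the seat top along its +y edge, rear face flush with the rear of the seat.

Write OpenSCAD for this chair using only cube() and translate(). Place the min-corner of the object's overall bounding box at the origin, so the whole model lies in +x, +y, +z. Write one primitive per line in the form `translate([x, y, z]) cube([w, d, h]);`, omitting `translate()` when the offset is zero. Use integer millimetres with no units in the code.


translate([0, 0, 399]) cube([457, 384, 34]);
cube([38, 38, 399]);
translate([419, 0, 0]) cube([38, 38, 399]);
translate([0, 346, 0]) cube([38, 38, 399]);
translate([419, 346, 0]) cube([38, 38, 399]);
translate([0, 365, 433]) cube([457, 19, 483]);


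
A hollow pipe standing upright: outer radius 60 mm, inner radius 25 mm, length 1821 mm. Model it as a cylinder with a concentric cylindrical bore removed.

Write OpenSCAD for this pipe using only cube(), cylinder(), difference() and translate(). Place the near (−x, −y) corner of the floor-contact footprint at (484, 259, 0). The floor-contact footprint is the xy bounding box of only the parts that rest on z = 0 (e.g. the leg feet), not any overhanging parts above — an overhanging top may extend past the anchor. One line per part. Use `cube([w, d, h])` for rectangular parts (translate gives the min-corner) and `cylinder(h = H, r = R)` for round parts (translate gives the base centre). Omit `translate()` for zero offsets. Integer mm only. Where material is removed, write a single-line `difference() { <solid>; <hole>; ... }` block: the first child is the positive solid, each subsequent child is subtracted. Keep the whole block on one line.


difference() { translate([544, 319, 0]) cylinder(h = 1821, r = 60); translate([544, 319, 0]) cylinder(h = 1821, r = 25); }


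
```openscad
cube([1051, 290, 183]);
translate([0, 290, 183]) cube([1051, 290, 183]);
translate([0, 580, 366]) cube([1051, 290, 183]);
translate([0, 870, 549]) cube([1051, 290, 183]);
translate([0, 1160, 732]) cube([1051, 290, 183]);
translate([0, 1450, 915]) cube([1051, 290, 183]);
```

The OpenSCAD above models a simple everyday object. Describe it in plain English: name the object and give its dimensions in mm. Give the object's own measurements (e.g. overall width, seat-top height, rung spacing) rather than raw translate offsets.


A straight staircase of 6 solid steps. Each step is 1051 mm wide (x), 290 mm deep (y, the going) and 183 mm tall (the rise). The first step rests on the floor; each subsequent step sits one going further in +y and one rise higher in +z, directly behind and above the previous step with no overlap.


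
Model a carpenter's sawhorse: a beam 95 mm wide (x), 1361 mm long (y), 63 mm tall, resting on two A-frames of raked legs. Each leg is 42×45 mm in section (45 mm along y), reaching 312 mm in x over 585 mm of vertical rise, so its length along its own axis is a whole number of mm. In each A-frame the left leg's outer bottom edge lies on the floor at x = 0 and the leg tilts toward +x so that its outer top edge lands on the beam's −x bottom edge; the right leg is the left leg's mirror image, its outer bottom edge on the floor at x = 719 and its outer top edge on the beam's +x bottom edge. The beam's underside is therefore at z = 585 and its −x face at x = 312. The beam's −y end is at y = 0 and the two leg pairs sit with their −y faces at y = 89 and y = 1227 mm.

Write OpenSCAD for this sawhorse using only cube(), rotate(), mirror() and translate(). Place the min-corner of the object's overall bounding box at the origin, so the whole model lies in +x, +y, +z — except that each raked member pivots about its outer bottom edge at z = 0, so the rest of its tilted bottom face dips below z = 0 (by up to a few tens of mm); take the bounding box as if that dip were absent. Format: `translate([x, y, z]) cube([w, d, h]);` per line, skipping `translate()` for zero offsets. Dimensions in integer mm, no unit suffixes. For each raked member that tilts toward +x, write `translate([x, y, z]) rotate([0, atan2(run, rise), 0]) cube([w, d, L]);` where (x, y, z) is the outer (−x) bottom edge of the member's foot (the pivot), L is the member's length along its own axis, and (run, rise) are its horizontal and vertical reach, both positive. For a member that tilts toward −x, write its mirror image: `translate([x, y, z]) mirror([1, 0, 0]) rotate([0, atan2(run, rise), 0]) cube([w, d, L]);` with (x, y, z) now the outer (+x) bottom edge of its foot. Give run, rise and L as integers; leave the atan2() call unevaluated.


translate([312, 0, 585]) cube([95, 1361, 63]);
translate([0, 89, 0]) rotate([0, atan2(312, 585), 0]) cube([42, 45, 663]);
translate([719, 89, 0]) mirror([1, 0, 0]) rotate([0, atan2(312, 585), 0]) cube([42, 45, 663]);
translate([0, 1227, 0]) rotate([0, atan2(312, 585), 0]) cube([42, 45, 663]);
translate([719, 1227, 0]) mirror([1, 0, 0]) rotate([0, atan2(312, 585), 0]) cube([42, 45, 663]);


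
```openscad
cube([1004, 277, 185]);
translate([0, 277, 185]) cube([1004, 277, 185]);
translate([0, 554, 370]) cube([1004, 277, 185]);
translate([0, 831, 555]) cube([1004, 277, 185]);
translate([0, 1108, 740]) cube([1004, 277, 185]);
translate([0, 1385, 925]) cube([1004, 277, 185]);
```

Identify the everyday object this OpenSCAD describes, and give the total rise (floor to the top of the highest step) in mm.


A staircase. The total rise is 1110 mm.

6 identical blocks, each offset up and back from the previous — a staircase. Each step is 185 mm tall and there are 6 of them, so the total rise is 6 × 185 = 1110 mm.


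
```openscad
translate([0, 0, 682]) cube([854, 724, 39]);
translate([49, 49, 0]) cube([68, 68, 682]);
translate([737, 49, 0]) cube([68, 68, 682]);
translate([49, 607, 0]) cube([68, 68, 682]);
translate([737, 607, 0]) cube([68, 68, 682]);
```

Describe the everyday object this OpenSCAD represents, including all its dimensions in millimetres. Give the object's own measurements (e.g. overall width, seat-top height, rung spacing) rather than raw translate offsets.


A table: top 854 mm (x) × 724 mm (y), 39 mm thick, upper face at z = 721 mm, on four 68×68 mm square legs, each inset 49 mm from the nearest pair of top edges from z = 0 to the bottom of the top.


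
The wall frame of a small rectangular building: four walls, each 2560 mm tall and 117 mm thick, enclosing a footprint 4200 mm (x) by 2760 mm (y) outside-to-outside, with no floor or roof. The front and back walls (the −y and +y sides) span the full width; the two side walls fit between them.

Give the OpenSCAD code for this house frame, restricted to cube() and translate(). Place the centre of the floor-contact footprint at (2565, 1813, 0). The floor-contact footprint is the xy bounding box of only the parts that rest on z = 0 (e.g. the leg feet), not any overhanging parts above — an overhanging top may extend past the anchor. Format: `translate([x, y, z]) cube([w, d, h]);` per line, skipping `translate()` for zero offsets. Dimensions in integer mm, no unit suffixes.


translate([465, 433, 0]) cube([4200, 117, 2560]);
translate([465, 3076, 0]) cube([4200, 117, 2560]);
translate([465, 550, 0]) cube([117, 2526, 2560]);
translate([4548, 550, 0]) cube([117, 2526, 2560]);


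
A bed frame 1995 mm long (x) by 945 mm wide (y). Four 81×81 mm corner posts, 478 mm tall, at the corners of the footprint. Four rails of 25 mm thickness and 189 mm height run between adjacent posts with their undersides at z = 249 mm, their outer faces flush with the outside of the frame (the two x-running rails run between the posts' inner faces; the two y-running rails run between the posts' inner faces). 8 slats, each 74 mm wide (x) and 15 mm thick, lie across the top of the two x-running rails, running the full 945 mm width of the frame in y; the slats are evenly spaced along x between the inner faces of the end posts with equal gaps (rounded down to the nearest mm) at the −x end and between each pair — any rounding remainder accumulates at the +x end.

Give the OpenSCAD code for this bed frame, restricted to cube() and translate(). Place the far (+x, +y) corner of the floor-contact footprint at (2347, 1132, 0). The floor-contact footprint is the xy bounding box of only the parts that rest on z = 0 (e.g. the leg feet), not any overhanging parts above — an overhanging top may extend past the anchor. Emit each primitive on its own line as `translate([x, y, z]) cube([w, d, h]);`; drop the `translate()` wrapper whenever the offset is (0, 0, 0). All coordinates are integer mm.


translate([352, 187, 0]) cube([81, 81, 478]);
translate([352, 1051, 0]) cube([81, 81, 478]);
translate([2266, 187, 0]) cube([81, 81, 478]);
translate([2266, 1051, 0]) cube([81, 81, 478]);
translate([433, 187, 249]) cube([1833, 25, 189]);
translate([433, 1107, 249]) cube([1833, 25, 189]);
translate([352, 268, 249]) cube([25, 783, 189]);
translate([2322, 268, 249]) cube([25, 783, 189]);
translate([570, 187, 438]) cube([74, 945, 15]);
translate([781, 187, 438]) cube([74, 945, 15]);
translate([992, 187, 438]) cube([74, 945, 15]);
translate([1203, 187, 438]) cube([74, 945, 15]);
translate([1414, 187, 438]) cube([74, 945, 15]);
translate([1625, 187, 438]) cube([74, 945, 15]);
translate([1836, 187, 438]) cube([74, 945, 15]);
translate([2047, 187, 438]) cube([74, 945, 15]);


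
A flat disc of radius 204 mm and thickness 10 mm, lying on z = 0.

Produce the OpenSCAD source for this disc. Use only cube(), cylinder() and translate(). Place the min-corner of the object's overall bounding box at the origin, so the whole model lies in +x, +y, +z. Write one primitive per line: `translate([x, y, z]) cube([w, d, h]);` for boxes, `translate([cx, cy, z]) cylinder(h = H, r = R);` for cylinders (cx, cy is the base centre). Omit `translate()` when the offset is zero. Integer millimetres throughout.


translate([204, 204, 0]) cylinder(h = 10, r = 204);


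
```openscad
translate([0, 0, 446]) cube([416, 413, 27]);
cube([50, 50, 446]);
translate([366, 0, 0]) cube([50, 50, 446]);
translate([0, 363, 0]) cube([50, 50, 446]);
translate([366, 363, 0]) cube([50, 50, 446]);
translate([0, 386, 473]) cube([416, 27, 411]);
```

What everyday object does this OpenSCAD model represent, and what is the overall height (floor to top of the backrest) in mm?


A chair. The overall height is 884 mm.

A slab on four corner posts with a tall panel at the back — a chair. The seat slab sits at z = 446 with thickness 27, and the 411 mm backrest starts at the seat top, so the overall height is 446 + 27 + 411 = 884 mm.


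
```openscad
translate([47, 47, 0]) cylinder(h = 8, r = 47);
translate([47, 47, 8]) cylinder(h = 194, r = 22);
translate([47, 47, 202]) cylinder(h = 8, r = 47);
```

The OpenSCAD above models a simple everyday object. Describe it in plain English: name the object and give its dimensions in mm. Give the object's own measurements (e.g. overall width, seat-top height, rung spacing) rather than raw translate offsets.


A spool: two coaxial disc flanges of radius 47 mm and thickness 8 mm, joined by a core cylinder of radius 22 mm and height 194 mm. The lower flange rests on z = 0 and the three cylinders share a vertical axis.


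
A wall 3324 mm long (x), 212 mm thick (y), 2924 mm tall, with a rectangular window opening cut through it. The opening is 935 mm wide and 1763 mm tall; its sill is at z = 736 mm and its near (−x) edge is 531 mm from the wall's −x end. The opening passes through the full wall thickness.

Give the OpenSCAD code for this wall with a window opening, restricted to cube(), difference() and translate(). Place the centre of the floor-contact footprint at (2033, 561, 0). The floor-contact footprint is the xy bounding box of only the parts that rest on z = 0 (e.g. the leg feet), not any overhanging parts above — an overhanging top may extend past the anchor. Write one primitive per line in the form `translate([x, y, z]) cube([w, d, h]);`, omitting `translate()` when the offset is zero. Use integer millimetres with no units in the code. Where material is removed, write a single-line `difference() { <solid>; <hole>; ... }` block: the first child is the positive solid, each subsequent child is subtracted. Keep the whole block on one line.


difference() { translate([371, 455, 0]) cube([3324, 212, 2924]); translate([902, 455, 736]) cube([935, 212, 1763]); }


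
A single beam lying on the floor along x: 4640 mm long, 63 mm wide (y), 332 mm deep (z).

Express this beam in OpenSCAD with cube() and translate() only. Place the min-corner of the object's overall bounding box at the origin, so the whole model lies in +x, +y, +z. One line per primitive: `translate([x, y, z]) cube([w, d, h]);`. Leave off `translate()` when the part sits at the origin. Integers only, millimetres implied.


cube([4640, 63, 332]);


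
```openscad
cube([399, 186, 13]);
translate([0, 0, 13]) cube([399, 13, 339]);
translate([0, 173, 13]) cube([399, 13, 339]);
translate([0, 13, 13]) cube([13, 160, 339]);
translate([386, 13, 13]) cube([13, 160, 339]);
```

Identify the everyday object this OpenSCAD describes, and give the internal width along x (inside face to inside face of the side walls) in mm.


An open box. The internal width is 373 mm.

A 399×186 base slab with four walls standing on it — an open box. The base is 399 mm wide and the walls are 13 mm thick, so the internal width is 399 − 2 × 13 = 373 mm.


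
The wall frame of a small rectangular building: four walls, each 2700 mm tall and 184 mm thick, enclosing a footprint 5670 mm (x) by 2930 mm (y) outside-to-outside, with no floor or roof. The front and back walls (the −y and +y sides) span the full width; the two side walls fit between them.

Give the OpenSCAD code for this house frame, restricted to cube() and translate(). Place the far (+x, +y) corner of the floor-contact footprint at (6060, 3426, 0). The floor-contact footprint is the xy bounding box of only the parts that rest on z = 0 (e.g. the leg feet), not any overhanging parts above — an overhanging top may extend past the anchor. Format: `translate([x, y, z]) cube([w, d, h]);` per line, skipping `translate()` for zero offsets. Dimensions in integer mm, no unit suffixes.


translate([390, 496, 0]) cube([5670, 184, 2700]);
translate([390, 3242, 0]) cube([5670, 184, 2700]);
translate([390, 680, 0]) cube([184, 2562, 2700]);
translate([5876, 680, 0]) cube([184, 2562, 2700]);


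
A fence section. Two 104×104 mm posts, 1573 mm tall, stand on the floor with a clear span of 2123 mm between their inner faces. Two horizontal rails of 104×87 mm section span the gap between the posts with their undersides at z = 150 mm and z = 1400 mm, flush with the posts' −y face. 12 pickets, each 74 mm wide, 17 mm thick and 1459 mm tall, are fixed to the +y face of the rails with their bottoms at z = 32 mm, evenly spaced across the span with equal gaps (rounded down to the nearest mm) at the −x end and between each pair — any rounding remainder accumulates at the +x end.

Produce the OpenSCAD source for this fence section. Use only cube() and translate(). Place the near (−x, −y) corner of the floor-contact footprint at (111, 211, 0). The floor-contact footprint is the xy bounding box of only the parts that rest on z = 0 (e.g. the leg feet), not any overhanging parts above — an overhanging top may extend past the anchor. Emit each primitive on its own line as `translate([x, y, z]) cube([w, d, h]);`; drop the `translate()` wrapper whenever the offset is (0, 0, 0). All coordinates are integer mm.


translate([111, 211, 0]) cube([104, 104, 1573]);
translate([2338, 211, 0]) cube([104, 104, 1573]);
translate([215, 211, 150]) cube([2123, 104, 87]);
translate([215, 211, 1400]) cube([2123, 104, 87]);
translate([310, 315, 32]) cube([74, 17, 1459]);
translate([479, 315, 32]) cube([74, 17, 1459]);
translate([648, 315, 32]) cube([74, 17, 1459]);
translate([817, 315, 32]) cube([74, 17, 1459]);
translate([986, 315, 32]) cube([74, 17, 1459]);
translate([1155, 315, 32]) cube([74, 17, 1459]);
translate([1324, 315, 32]) cube([74, 17, 1459]);
translate([1493, 315, 32]) cube([74, 17, 1459]);
translate([1662, 315, 32]) cube([74, 17, 1459]);
translate([1831, 315, 32]) cube([74, 17, 1459]);
translate([2000, 315, 32]) cube([74, 17, 1459]);
translate([2169, 315, 32]) cube([74, 17, 1459]);
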